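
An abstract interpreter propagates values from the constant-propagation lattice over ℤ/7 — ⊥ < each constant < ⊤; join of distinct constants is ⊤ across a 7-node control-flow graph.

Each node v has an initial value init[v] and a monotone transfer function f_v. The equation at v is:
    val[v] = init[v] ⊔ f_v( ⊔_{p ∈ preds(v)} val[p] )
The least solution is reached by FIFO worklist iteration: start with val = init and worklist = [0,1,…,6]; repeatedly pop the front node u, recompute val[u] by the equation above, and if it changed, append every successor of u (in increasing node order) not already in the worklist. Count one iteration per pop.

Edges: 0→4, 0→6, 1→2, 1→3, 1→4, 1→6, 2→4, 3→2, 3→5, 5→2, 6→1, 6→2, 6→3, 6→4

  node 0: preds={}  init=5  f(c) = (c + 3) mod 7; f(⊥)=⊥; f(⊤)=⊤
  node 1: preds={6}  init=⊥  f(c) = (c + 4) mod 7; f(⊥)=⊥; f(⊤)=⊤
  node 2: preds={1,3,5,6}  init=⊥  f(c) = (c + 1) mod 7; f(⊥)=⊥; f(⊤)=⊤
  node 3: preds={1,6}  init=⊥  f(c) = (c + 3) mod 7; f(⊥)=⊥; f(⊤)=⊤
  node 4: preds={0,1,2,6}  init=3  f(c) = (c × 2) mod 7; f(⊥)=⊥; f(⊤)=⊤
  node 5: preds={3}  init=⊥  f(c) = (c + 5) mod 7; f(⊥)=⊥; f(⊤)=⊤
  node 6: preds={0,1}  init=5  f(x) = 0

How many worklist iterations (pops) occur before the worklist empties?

Trace (13 dequeues):
  [1] u=0 | in ⊥ | out 5 | ==
  [2] u=1 | in 5 | out 2 | prev ⊥ | push {}
  [3] u=2 | in ⊤ | out ⊤ | prev ⊥ | push {}
  [4] u=3 | in ⊤ | out ⊤ | prev ⊥ | push {2}
  [5] u=4 | in ⊤ | out ⊤ | prev 3 | push {}
  [6] u=5 | in ⊤ | out ⊤ | prev ⊥ | push {}
  [7] u=6 | in ⊤ | out ⊤ | prev 5 | push {1,3,4}
  [8] u=2 | in ⊤ | out ⊤ | ==
  [9] u=1 | in ⊤ | out ⊤ | prev 2 | push {2,6}
  [10] u=3 | in ⊤ | out ⊤ | ==
  [11] u=4 | in ⊤ | out ⊤ | ==
  [12] u=2 | in ⊤ | out ⊤ | ==
  [13] u=6 | in ⊤ | out ⊤ | ==

Converged values:
  [0] 5
  [1] ⊤
  [2] ⊤
  [3] ⊤
  [4] ⊤
  [5] ⊤
  [6] ⊤

13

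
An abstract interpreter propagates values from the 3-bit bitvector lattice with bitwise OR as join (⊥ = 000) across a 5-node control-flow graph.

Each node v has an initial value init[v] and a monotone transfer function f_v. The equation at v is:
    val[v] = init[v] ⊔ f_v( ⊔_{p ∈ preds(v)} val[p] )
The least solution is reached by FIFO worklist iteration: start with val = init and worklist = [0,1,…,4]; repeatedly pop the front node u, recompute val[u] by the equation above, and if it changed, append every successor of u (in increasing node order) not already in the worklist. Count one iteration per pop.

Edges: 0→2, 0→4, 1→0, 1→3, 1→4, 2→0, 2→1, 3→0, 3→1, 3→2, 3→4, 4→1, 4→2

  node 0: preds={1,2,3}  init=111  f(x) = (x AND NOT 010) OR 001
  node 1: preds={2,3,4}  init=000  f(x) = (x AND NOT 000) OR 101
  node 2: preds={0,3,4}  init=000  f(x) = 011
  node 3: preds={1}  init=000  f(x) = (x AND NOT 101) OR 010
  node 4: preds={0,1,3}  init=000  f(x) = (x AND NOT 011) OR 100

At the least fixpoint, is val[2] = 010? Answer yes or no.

Worklist (11 pops):
  #1 pop 0: in=000 → 111 (no change)
  #2 pop 1: in=000 → 101 (was 000); enqueue [0]
  #3 pop 2: in=111 → 011 (was 000); enqueue [1]
  #4 pop 3: in=101 → 010 (was 000); enqueue [2]
  #5 pop 4: in=111 → 100 (was 000); enqueue []
  #6 pop 0: in=111 → 111 (no change)
  #7 pop 1: in=111 → 111 (was 101); enqueue [0,3,4]
  #8 pop 2: in=111 → 011 (no change)
  #9 pop 0: in=111 → 111 (no change)
  #10 pop 3: in=111 → 010 (no change)
  #11 pop 4: in=111 → 100 (no change)

Fixpoint:
  val[0] = 111
  val[1] = 111
  val[2] = 011
  val[3] = 010
  val[4] = 100

no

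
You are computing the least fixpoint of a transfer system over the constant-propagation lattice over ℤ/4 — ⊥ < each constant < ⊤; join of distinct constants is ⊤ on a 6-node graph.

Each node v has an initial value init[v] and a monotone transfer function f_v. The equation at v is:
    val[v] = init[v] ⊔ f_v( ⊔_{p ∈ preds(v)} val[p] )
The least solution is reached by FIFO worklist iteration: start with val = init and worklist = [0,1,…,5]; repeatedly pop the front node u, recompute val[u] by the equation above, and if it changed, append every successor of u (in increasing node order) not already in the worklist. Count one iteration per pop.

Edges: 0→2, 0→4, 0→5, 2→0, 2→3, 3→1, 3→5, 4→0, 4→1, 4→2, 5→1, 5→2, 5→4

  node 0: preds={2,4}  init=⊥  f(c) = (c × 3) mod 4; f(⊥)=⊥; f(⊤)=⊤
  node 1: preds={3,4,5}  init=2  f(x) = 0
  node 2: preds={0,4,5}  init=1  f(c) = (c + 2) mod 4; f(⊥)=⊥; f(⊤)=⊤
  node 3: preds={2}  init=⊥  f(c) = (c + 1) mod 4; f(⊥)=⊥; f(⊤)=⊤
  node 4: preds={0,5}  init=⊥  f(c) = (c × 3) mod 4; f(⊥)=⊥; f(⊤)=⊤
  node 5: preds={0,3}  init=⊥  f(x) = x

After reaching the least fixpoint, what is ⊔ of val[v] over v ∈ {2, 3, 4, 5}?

Worklist (16 pops):
  #1 pop 0: in=1 → 3 (was ⊥); enqueue []
  #2 pop 1: in=⊥ → ⊤ (was 2); enqueue []
  #3 pop 2: in=3 → 1 (no change)
  #4 pop 3: in=1 → 2 (was ⊥); enqueue [1]
  #5 pop 4: in=3 → 1 (was ⊥); enqueue [0,2]
  #6 pop 5: in=⊤ → ⊤ (was ⊥); enqueue [4]
  #7 pop 1: in=⊤ → ⊤ (no change)
  #8 pop 0: in=1 → 3 (no change)
  #9 pop 2: in=⊤ → ⊤ (was 1); enqueue [0,3]
  #10 pop 4: in=⊤ → ⊤ (was 1); enqueue [1,2]
  #11 pop 0: in=⊤ → ⊤ (was 3); enqueue [4,5]
  #12 pop 3: in=⊤ → ⊤ (was 2); enqueue []
  #13 pop 1: in=⊤ → ⊤ (no change)
  #14 pop 2: in=⊤ → ⊤ (no change)
  #15 pop 4: in=⊤ → ⊤ (no change)
  #16 pop 5: in=⊤ → ⊤ (no change)

Fixpoint:
  val[0] = ⊤
  val[1] = ⊤
  val[2] = ⊤
  val[3] = ⊤
  val[4] = ⊤
  val[5] = ⊤

⊤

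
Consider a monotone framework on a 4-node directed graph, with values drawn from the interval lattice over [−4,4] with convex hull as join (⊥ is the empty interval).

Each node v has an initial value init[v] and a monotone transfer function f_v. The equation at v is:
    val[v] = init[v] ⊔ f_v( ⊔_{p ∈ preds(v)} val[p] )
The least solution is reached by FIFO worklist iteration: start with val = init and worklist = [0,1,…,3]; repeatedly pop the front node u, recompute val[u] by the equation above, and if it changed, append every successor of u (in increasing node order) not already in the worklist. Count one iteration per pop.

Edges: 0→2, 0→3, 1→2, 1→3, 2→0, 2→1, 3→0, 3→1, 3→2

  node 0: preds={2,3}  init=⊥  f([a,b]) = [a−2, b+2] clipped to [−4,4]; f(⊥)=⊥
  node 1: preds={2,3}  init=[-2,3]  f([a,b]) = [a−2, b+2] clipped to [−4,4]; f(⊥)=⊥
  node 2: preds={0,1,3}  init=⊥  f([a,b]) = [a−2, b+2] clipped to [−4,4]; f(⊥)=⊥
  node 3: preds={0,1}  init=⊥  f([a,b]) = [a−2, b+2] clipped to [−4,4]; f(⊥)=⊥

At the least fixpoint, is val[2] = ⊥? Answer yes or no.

Worklist (8 pops):
  #1 pop 0: in=⊥ → ⊥ (no change)
  #2 pop 1: in=⊥ → [-2,3] (no change)
  #3 pop 2: in=[-2,3] → [-4,4] (was ⊥); enqueue [0,1]
  #4 pop 3: in=[-2,3] → [-4,4] (was ⊥); enqueue [2]
  #5 pop 0: in=[-4,4] → [-4,4] (was ⊥); enqueue [3]
  #6 pop 1: in=[-4,4] → [-4,4] (was [-2,3]); enqueue []
  #7 pop 2: in=[-4,4] → [-4,4] (no change)
  #8 pop 3: in=[-4,4] → [-4,4] (no change)

Fixpoint:
  val[0] = [-4,4]
  val[1] = [-4,4]
  val[2] = [-4,4]
  val[3] = [-4,4]

no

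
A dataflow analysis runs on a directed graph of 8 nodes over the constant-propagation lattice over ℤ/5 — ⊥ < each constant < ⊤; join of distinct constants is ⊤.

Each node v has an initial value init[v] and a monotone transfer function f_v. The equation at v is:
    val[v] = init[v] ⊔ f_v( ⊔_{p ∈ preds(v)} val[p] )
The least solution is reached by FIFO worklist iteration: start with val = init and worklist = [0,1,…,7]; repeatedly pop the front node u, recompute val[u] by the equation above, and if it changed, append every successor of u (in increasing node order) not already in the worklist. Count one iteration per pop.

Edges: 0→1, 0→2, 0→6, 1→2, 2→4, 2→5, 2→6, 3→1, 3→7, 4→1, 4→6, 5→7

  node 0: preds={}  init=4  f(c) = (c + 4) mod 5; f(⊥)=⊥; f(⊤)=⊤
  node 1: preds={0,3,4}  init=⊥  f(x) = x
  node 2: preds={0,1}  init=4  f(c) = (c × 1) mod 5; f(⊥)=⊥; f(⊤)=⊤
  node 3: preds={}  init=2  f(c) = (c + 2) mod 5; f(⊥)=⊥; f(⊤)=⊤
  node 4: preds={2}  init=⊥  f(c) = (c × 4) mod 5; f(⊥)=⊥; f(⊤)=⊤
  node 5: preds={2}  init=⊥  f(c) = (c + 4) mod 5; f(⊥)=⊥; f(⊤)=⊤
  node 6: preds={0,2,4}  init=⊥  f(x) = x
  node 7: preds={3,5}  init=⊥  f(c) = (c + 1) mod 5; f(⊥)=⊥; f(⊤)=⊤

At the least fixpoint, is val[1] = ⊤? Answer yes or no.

Trace (9 dequeues):
  [1] u=0 | in ⊥ | out 4 | ==
  [2] u=1 | in ⊤ | out ⊤ | prev ⊥ | push {}
  [3] u=2 | in ⊤ | out ⊤ | prev 4 | push {}
  [4] u=3 | in ⊥ | out 2 | ==
  [5] u=4 | in ⊤ | out ⊤ | prev ⊥ | push {1}
  [6] u=5 | in ⊤ | out ⊤ | prev ⊥ | push {}
  [7] u=6 | in ⊤ | out ⊤ | prev ⊥ | push {}
  [8] u=7 | in ⊤ | out ⊤ | prev ⊥ | push {}
  [9] u=1 | in ⊤ | out ⊤ | ==

Converged values:
  [0] 4
  [1] ⊤
  [2] ⊤
  [3] 2
  [4] ⊤
  [5] ⊤
  [6] ⊤
  [7] ⊤

yes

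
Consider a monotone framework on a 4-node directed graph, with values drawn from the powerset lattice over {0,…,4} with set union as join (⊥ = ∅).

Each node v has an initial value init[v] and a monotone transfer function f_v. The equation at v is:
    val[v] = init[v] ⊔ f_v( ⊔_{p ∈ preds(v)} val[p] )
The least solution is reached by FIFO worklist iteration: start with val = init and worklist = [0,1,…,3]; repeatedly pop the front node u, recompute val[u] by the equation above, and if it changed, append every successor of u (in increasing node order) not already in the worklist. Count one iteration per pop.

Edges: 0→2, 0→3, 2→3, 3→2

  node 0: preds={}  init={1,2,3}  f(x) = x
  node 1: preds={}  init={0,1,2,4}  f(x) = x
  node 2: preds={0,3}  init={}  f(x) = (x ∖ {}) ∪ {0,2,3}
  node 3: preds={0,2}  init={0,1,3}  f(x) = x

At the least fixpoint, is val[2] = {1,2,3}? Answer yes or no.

Iteration log — 5 steps:
  step 1. node 0  ⊔preds={}  new={1,2,3}  stable
  step 2. node 1  ⊔preds={}  new={0,1,2,4}  stable
  step 3. node 2  ⊔preds={0,1,2,3}  new={0,1,2,3}  old={}  +wl: 
  step 4. node 3  ⊔preds={0,1,2,3}  new={0,1,2,3}  old={0,1,3}  +wl: 2
  step 5. node 2  ⊔preds={0,1,2,3}  new={0,1,2,3}  stable

Least fixpoint reached:
  node 0: {1,2,3}
  node 1: {0,1,2,4}
  node 2: {0,1,2,3}
  node 3: {0,1,2,3}

no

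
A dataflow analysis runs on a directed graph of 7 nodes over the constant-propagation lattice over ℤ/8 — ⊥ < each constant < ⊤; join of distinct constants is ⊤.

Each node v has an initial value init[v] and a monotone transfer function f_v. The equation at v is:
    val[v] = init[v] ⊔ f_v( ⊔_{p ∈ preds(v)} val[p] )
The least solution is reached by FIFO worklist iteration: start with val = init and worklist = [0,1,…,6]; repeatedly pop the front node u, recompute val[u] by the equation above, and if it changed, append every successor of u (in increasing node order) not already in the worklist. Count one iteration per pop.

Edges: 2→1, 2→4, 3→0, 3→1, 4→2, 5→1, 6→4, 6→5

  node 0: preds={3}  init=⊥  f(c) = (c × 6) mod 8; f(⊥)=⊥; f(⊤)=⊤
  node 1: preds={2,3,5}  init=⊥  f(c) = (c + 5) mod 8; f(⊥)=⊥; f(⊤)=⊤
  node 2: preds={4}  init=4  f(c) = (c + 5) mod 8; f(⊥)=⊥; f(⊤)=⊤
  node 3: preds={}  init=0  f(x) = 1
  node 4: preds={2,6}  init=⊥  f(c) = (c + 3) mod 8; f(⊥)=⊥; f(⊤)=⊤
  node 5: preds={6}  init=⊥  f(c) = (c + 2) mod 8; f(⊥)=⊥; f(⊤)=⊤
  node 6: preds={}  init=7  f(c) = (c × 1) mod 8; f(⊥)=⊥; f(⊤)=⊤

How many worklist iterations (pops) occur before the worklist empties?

12

Iteration log — 12 steps:
  step 1. node 0  ⊔preds=0  new=0  old=⊥  +wl: 
  step 2. node 1  ⊔preds=⊤  new=⊤  old=⊥  +wl: 
  step 3. node 2  ⊔preds=⊥  new=4  stable
  step 4. node 3  ⊔preds=⊥  new=⊤  old=0  +wl: 0,1
  step 5. node 4  ⊔preds=⊤  new=⊤  old=⊥  +wl: 2
  step 6. node 5  ⊔preds=7  new=1  old=⊥  +wl: 
  step 7. node 6  ⊔preds=⊥  new=7  stable
  step 8. node 0  ⊔preds=⊤  new=⊤  old=0  +wl: 
  step 9. node 1  ⊔preds=⊤  new=⊤  stable
  step 10. node 2  ⊔preds=⊤  new=⊤  old=4  +wl: 1,4
  step 11. node 1  ⊔preds=⊤  new=⊤  stable
  step 12. node 4  ⊔preds=⊤  new=⊤  stable

Least fixpoint reached:
  node 0: ⊤
  node 1: ⊤
  node 2: ⊤
  node 3: ⊤
  node 4: ⊤
  node 5: 1
  node 6: 7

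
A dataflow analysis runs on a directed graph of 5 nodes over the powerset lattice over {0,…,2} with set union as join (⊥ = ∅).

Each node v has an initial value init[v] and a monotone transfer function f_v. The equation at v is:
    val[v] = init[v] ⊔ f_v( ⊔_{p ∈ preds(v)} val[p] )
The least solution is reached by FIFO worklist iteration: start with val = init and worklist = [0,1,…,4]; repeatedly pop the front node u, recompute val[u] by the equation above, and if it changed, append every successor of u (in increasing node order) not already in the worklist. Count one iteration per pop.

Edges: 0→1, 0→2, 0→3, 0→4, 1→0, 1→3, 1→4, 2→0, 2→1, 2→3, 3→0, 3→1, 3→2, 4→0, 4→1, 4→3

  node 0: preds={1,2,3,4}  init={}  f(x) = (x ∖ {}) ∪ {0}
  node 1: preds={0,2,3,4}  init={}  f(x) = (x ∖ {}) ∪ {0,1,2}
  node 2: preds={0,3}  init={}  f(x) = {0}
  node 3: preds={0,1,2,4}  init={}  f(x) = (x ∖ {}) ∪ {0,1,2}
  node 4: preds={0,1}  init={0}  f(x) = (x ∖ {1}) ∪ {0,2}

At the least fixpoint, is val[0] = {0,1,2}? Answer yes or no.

yes

Iteration log — 10 steps:
  step 1. node 0  ⊔preds={0}  new={0}  old={}  +wl: 
  step 2. node 1  ⊔preds={0}  new={0,1,2}  old={}  +wl: 0
  step 3. node 2  ⊔preds={0}  new={0}  old={}  +wl: 1
  step 4. node 3  ⊔preds={0,1,2}  new={0,1,2}  old={}  +wl: 2
  step 5. node 4  ⊔preds={0,1,2}  new={0,2}  old={0}  +wl: 3
  step 6. node 0  ⊔preds={0,1,2}  new={0,1,2}  old={0}  +wl: 4
  step 7. node 1  ⊔preds={0,1,2}  new={0,1,2}  stable
  step 8. node 2  ⊔preds={0,1,2}  new={0}  stable
  step 9. node 3  ⊔preds={0,1,2}  new={0,1,2}  stable
  step 10. node 4  ⊔preds={0,1,2}  new={0,2}  stable

Least fixpoint reached:
  node 0: {0,1,2}
  node 1: {0,1,2}
  node 2: {0}
  node 3: {0,1,2}
  node 4: {0,2}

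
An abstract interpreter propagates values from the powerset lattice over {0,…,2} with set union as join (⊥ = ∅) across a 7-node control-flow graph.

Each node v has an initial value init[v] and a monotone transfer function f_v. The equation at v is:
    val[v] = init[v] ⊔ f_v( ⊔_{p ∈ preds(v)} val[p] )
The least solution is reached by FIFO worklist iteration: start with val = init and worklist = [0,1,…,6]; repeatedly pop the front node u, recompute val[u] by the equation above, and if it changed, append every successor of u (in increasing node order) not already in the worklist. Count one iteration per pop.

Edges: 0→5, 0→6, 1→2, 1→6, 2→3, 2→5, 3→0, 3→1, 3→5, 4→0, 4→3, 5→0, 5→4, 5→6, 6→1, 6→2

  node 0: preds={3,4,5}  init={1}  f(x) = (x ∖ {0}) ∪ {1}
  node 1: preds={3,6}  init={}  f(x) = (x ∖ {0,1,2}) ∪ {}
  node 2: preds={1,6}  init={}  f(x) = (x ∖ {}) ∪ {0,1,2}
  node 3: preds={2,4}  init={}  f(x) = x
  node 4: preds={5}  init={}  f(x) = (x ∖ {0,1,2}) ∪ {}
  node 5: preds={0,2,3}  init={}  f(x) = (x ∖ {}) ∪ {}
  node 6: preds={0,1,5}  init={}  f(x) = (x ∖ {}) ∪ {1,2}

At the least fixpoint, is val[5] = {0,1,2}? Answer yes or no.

Trace (13 dequeues):
  [1] u=0 | in {} | out {1} | ==
  [2] u=1 | in {} | out {} | ==
  [3] u=2 | in {} | out {0,1,2} | prev {} | push {}
  [4] u=3 | in {0,1,2} | out {0,1,2} | prev {} | push {0,1}
  [5] u=4 | in {} | out {} | ==
  [6] u=5 | in {0,1,2} | out {0,1,2} | prev {} | push {4}
  [7] u=6 | in {0,1,2} | out {0,1,2} | prev {} | push {2}
  [8] u=0 | in {0,1,2} | out {1,2} | prev {1} | push {5,6}
  [9] u=1 | in {0,1,2} | out {} | ==
  [10] u=4 | in {0,1,2} | out {} | ==
  [11] u=2 | in {0,1,2} | out {0,1,2} | ==
  [12] u=5 | in {0,1,2} | out {0,1,2} | ==
  [13] u=6 | in {0,1,2} | out {0,1,2} | ==

Converged values:
  [0] {1,2}
  [1] {}
  [2] {0,1,2}
  [3] {0,1,2}
  [4] {}
  [5] {0,1,2}
  [6] {0,1,2}

yes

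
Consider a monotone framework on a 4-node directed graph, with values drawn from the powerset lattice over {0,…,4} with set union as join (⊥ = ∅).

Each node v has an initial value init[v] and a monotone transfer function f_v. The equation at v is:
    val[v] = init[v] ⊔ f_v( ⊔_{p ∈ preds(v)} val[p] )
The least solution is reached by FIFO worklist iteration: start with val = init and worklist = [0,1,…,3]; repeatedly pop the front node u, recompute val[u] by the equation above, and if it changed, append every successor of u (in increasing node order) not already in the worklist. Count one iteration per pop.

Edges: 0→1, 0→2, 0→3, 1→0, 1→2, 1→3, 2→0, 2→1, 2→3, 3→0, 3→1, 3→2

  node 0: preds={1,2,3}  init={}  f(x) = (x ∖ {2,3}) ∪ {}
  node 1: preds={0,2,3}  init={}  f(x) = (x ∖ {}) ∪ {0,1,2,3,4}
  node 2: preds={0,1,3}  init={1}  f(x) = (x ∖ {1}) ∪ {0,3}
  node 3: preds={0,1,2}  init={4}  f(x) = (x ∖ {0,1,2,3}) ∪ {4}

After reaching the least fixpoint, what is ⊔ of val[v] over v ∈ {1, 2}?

{0,1,2,3,4}

Trace (8 dequeues):
  [1] u=0 | in {1,4} | out {1,4} | prev {} | push {}
  [2] u=1 | in {1,4} | out {0,1,2,3,4} | prev {} | push {0}
  [3] u=2 | in {0,1,2,3,4} | out {0,1,2,3,4} | prev {1} | push {1}
  [4] u=3 | in {0,1,2,3,4} | out {4} | ==
  [5] u=0 | in {0,1,2,3,4} | out {0,1,4} | prev {1,4} | push {2,3}
  [6] u=1 | in {0,1,2,3,4} | out {0,1,2,3,4} | ==
  [7] u=2 | in {0,1,2,3,4} | out {0,1,2,3,4} | ==
  [8] u=3 | in {0,1,2,3,4} | out {4} | ==

Converged values:
  [0] {0,1,4}
  [1] {0,1,2,3,4}
  [2] {0,1,2,3,4}
  [3] {4}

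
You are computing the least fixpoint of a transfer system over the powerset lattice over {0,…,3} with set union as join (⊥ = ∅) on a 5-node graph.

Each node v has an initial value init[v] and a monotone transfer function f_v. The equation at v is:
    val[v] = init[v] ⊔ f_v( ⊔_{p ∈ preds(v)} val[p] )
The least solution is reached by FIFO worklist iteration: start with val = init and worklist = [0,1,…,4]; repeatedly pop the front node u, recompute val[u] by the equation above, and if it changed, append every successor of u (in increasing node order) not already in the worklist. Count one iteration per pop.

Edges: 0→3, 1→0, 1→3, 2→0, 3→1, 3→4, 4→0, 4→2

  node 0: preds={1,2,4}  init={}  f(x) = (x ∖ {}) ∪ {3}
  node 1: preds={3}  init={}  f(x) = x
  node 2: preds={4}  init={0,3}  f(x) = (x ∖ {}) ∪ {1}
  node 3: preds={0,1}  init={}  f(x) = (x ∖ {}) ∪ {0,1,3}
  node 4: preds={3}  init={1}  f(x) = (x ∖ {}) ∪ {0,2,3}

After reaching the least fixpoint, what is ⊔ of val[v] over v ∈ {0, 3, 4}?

Iteration log — 14 steps:
  step 1. node 0  ⊔preds={0,1,3}  new={0,1,3}  old={}  +wl: 
  step 2. node 1  ⊔preds={}  new={}  stable
  step 3. node 2  ⊔preds={1}  new={0,1,3}  old={0,3}  +wl: 0
  step 4. node 3  ⊔preds={0,1,3}  new={0,1,3}  old={}  +wl: 1
  step 5. node 4  ⊔preds={0,1,3}  new={0,1,2,3}  old={1}  +wl: 2
  step 6. node 0  ⊔preds={0,1,2,3}  new={0,1,2,3}  old={0,1,3}  +wl: 3
  step 7. node 1  ⊔preds={0,1,3}  new={0,1,3}  old={}  +wl: 0
  step 8. node 2  ⊔preds={0,1,2,3}  new={0,1,2,3}  old={0,1,3}  +wl: 
  step 9. node 3  ⊔preds={0,1,2,3}  new={0,1,2,3}  old={0,1,3}  +wl: 1,4
  step 10. node 0  ⊔preds={0,1,2,3}  new={0,1,2,3}  stable
  step 11. node 1  ⊔preds={0,1,2,3}  new={0,1,2,3}  old={0,1,3}  +wl: 0,3
  step 12. node 4  ⊔preds={0,1,2,3}  new={0,1,2,3}  stable
  step 13. node 0  ⊔preds={0,1,2,3}  new={0,1,2,3}  stable
  step 14. node 3  ⊔preds={0,1,2,3}  new={0,1,2,3}  stable

Least fixpoint reached:
  node 0: {0,1,2,3}
  node 1: {0,1,2,3}
  node 2: {0,1,2,3}
  node 3: {0,1,2,3}
  node 4: {0,1,2,3}

{0,1,2,3}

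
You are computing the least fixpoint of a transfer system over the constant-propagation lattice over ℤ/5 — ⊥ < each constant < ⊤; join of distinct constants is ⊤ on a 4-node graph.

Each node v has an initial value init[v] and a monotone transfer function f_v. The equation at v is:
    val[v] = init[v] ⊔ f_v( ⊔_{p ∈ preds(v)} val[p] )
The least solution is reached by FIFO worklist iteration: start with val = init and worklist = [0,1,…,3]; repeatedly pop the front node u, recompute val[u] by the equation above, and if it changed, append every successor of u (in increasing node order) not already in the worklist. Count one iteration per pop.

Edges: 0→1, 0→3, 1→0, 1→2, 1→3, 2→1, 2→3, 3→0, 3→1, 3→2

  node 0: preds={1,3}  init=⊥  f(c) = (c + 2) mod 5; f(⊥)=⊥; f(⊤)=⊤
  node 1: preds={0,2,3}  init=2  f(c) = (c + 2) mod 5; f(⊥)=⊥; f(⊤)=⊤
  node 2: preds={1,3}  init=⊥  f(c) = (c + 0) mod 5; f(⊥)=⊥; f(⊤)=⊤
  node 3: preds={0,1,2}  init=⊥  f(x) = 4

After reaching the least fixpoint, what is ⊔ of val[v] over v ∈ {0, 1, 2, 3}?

Iteration log — 8 steps:
  step 1. node 0  ⊔preds=2  new=4  old=⊥  +wl: 
  step 2. node 1  ⊔preds=4  new=⊤  old=2  +wl: 0
  step 3. node 2  ⊔preds=⊤  new=⊤  old=⊥  +wl: 1
  step 4. node 3  ⊔preds=⊤  new=4  old=⊥  +wl: 2
  step 5. node 0  ⊔preds=⊤  new=⊤  old=4  +wl: 3
  step 6. node 1  ⊔preds=⊤  new=⊤  stable
  step 7. node 2  ⊔preds=⊤  new=⊤  stable
  step 8. node 3  ⊔preds=⊤  new=4  stable

Least fixpoint reached:
  node 0: ⊤
  node 1: ⊤
  node 2: ⊤
  node 3: 4

⊤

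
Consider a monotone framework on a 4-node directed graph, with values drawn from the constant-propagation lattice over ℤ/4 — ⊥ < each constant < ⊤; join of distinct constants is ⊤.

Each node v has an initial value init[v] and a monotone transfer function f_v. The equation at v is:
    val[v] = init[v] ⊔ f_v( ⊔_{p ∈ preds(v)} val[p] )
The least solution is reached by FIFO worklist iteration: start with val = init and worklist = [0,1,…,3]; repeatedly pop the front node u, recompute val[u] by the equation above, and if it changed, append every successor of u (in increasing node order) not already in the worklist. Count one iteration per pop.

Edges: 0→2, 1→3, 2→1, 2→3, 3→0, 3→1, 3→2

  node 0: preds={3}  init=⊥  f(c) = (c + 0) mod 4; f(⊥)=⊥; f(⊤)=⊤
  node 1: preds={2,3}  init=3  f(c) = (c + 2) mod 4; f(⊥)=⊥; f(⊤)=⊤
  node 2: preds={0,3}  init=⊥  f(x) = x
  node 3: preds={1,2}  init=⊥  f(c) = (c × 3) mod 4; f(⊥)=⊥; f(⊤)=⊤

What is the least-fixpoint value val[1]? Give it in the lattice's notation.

⊤

Iteration log — 14 steps:
  step 1. node 0  ⊔preds=⊥  new=⊥  stable
  step 2. node 1  ⊔preds=⊥  new=3  stable
  step 3. node 2  ⊔preds=⊥  new=⊥  stable
  step 4. node 3  ⊔preds=3  new=1  old=⊥  +wl: 0,1,2
  step 5. node 0  ⊔preds=1  new=1  old=⊥  +wl: 
  step 6. node 1  ⊔preds=1  new=3  stable
  step 7. node 2  ⊔preds=1  new=1  old=⊥  +wl: 1,3
  step 8. node 1  ⊔preds=1  new=3  stable
  step 9. node 3  ⊔preds=⊤  new=⊤  old=1  +wl: 0,1,2
  step 10. node 0  ⊔preds=⊤  new=⊤  old=1  +wl: 
  step 11. node 1  ⊔preds=⊤  new=⊤  old=3  +wl: 3
  step 12. node 2  ⊔preds=⊤  new=⊤  old=1  +wl: 1
  step 13. node 3  ⊔preds=⊤  new=⊤  stable
  step 14. node 1  ⊔preds=⊤  new=⊤  stable

Least fixpoint reached:
  node 0: ⊤
  node 1: ⊤
  node 2: ⊤
  node 3: ⊤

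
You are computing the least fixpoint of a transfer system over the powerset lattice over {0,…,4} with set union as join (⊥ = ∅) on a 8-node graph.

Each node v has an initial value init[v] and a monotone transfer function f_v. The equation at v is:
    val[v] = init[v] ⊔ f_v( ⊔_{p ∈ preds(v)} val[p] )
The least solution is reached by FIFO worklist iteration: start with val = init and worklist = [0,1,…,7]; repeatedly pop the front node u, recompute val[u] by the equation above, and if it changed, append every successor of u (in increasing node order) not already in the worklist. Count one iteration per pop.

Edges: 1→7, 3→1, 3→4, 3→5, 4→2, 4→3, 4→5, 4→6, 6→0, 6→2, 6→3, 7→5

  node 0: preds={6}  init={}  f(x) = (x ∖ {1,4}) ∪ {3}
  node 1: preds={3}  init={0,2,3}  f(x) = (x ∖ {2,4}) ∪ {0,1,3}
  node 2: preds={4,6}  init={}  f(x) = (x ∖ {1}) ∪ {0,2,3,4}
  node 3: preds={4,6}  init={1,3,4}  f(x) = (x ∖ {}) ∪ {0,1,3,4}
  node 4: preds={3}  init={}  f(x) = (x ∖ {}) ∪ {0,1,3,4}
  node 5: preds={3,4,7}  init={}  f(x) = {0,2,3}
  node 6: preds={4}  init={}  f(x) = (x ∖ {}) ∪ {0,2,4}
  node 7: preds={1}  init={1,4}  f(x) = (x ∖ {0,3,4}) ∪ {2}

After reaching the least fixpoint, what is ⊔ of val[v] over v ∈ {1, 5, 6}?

{0,1,2,3,4}

Worklist (19 pops):
  #1 pop 0: in={} → {3} (was {}); enqueue []
  #2 pop 1: in={1,3,4} → {0,1,2,3} (was {0,2,3}); enqueue []
  #3 pop 2: in={} → {0,2,3,4} (was {}); enqueue []
  #4 pop 3: in={} → {0,1,3,4} (was {1,3,4}); enqueue [1]
  #5 pop 4: in={0,1,3,4} → {0,1,3,4} (was {}); enqueue [2,3]
  #6 pop 5: in={0,1,3,4} → {0,2,3} (was {}); enqueue []
  #7 pop 6: in={0,1,3,4} → {0,1,2,3,4} (was {}); enqueue [0]
  #8 pop 7: in={0,1,2,3} → {1,2,4} (was {1,4}); enqueue [5]
  #9 pop 1: in={0,1,3,4} → {0,1,2,3} (no change)
  #10 pop 2: in={0,1,2,3,4} → {0,2,3,4} (no change)
  #11 pop 3: in={0,1,2,3,4} → {0,1,2,3,4} (was {0,1,3,4}); enqueue [1,4]
  #12 pop 0: in={0,1,2,3,4} → {0,2,3} (was {3}); enqueue []
  #13 pop 5: in={0,1,2,3,4} → {0,2,3} (no change)
  #14 pop 1: in={0,1,2,3,4} → {0,1,2,3} (no change)
  #15 pop 4: in={0,1,2,3,4} → {0,1,2,3,4} (was {0,1,3,4}); enqueue [2,3,5,6]
  #16 pop 2: in={0,1,2,3,4} → {0,2,3,4} (no change)
  #17 pop 3: in={0,1,2,3,4} → {0,1,2,3,4} (no change)
  #18 pop 5: in={0,1,2,3,4} → {0,2,3} (no change)
  #19 pop 6: in={0,1,2,3,4} → {0,1,2,3,4} (no change)

Fixpoint:
  val[0] = {0,2,3}
  val[1] = {0,1,2,3}
  val[2] = {0,2,3,4}
  val[3] = {0,1,2,3,4}
  val[4] = {0,1,2,3,4}
  val[5] = {0,2,3}
  val[6] = {0,1,2,3,4}
  val[7] = {1,2,4}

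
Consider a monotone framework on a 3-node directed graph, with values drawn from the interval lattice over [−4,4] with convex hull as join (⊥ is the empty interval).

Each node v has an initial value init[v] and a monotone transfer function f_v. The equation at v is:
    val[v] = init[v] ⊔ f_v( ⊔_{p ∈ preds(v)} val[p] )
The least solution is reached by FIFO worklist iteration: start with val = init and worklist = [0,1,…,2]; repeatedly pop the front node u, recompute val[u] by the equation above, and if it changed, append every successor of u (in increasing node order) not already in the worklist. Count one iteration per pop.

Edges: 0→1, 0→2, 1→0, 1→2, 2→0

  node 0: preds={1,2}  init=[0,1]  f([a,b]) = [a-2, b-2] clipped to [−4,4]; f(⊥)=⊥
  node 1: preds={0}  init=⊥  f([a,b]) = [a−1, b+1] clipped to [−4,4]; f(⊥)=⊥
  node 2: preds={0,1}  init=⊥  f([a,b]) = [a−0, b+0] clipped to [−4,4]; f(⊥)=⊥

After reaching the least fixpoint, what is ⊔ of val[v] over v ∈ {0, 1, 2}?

Iteration log — 9 steps:
  step 1. node 0  ⊔preds=⊥  new=[0,1]  stable
  step 2. node 1  ⊔preds=[0,1]  new=[-1,2]  old=⊥  +wl: 0
  step 3. node 2  ⊔preds=[-1,2]  new=[-1,2]  old=⊥  +wl: 
  step 4. node 0  ⊔preds=[-1,2]  new=[-3,1]  old=[0,1]  +wl: 1,2
  step 5. node 1  ⊔preds=[-3,1]  new=[-4,2]  old=[-1,2]  +wl: 0
  step 6. node 2  ⊔preds=[-4,2]  new=[-4,2]  old=[-1,2]  +wl: 
  step 7. node 0  ⊔preds=[-4,2]  new=[-4,1]  old=[-3,1]  +wl: 1,2
  step 8. node 1  ⊔preds=[-4,1]  new=[-4,2]  stable
  step 9. node 2  ⊔preds=[-4,2]  new=[-4,2]  stable

Least fixpoint reached:
  node 0: [-4,1]
  node 1: [-4,2]
  node 2: [-4,2]

[-4,2]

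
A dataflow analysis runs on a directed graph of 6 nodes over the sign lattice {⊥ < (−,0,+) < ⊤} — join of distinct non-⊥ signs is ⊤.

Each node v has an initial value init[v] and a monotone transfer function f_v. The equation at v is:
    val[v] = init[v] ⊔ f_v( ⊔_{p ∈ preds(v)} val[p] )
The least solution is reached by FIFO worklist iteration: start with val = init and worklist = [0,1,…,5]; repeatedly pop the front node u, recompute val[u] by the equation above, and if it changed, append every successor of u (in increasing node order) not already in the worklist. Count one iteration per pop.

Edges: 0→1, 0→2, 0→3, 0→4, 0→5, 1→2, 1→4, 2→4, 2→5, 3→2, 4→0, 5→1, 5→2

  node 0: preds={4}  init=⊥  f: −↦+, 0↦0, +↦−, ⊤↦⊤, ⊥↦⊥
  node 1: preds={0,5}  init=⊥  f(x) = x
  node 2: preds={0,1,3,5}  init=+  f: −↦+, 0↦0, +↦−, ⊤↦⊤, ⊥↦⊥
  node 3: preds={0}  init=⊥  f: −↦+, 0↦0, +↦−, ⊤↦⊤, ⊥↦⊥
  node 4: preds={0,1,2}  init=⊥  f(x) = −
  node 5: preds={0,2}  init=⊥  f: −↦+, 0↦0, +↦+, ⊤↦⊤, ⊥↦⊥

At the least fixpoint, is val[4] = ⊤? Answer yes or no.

no

Trace (16 dequeues):
  [1] u=0 | in ⊥ | out ⊥ | ==
  [2] u=1 | in ⊥ | out ⊥ | ==
  [3] u=2 | in ⊥ | out + | ==
  [4] u=3 | in ⊥ | out ⊥ | ==
  [5] u=4 | in + | out − | prev ⊥ | push {0}
  [6] u=5 | in + | out + | prev ⊥ | push {1,2}
  [7] u=0 | in − | out + | prev ⊥ | push {3,4,5}
  [8] u=1 | in + | out + | prev ⊥ | push {}
  [9] u=2 | in + | out ⊤ | prev + | push {}
  [10] u=3 | in + | out − | prev ⊥ | push {2}
  [11] u=4 | in ⊤ | out − | ==
  [12] u=5 | in ⊤ | out ⊤ | prev + | push {1}
  [13] u=2 | in ⊤ | out ⊤ | ==
  [14] u=1 | in ⊤ | out ⊤ | prev + | push {2,4}
  [15] u=2 | in ⊤ | out ⊤ | ==
  [16] u=4 | in ⊤ | out − | ==

Converged values:
  [0] +
  [1] ⊤
  [2] ⊤
  [3] −
  [4] −
  [5] ⊤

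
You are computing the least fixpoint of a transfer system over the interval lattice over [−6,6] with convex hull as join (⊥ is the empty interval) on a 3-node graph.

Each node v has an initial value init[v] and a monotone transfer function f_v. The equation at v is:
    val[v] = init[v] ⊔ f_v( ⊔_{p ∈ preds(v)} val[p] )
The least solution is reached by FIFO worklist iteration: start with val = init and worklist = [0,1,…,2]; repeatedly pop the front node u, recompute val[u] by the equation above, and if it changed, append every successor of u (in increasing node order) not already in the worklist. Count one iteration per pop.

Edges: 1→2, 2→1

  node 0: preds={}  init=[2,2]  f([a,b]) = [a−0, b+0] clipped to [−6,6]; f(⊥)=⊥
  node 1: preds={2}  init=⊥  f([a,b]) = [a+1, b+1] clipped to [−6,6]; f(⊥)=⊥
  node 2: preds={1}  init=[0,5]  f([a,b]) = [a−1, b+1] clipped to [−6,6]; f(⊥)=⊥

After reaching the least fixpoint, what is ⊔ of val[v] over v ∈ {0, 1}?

Worklist (4 pops):
  #1 pop 0: in=⊥ → [2,2] (no change)
  #2 pop 1: in=[0,5] → [1,6] (was ⊥); enqueue []
  #3 pop 2: in=[1,6] → [0,6] (was [0,5]); enqueue [1]
  #4 pop 1: in=[0,6] → [1,6] (no change)

Fixpoint:
  val[0] = [2,2]
  val[1] = [1,6]
  val[2] = [0,6]

[1,6]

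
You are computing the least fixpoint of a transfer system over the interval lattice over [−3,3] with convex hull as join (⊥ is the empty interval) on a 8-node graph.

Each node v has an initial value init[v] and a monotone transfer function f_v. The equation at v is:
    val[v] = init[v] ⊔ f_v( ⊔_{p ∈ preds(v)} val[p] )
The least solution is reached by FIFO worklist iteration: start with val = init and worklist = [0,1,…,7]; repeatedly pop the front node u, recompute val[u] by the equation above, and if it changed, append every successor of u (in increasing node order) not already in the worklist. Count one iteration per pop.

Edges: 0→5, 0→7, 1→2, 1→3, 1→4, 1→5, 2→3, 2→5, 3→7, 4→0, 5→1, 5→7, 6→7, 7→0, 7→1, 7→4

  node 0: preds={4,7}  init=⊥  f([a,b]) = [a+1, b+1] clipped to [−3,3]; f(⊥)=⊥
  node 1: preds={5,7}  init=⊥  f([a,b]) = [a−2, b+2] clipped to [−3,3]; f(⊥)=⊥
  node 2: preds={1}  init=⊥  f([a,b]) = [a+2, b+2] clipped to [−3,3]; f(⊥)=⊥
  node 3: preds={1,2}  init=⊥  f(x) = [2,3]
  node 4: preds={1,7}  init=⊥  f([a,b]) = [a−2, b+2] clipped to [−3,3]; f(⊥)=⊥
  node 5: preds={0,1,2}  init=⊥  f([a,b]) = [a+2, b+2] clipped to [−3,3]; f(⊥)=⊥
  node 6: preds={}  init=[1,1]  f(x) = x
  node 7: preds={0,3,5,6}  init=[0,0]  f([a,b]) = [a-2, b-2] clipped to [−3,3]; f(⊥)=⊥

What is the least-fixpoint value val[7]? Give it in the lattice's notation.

Worklist (19 pops):
  #1 pop 0: in=[0,0] → [1,1] (was ⊥); enqueue []
  #2 pop 1: in=[0,0] → [-2,2] (was ⊥); enqueue []
  #3 pop 2: in=[-2,2] → [0,3] (was ⊥); enqueue []
  #4 pop 3: in=[-2,3] → [2,3] (was ⊥); enqueue []
  #5 pop 4: in=[-2,2] → [-3,3] (was ⊥); enqueue [0]
  #6 pop 5: in=[-2,3] → [0,3] (was ⊥); enqueue [1]
  #7 pop 6: in=⊥ → [1,1] (no change)
  #8 pop 7: in=[0,3] → [-2,1] (was [0,0]); enqueue [4]
  #9 pop 0: in=[-3,3] → [-2,3] (was [1,1]); enqueue [5,7]
  #10 pop 1: in=[-2,3] → [-3,3] (was [-2,2]); enqueue [2,3]
  #11 pop 4: in=[-3,3] → [-3,3] (no change)
  #12 pop 5: in=[-3,3] → [-1,3] (was [0,3]); enqueue [1]
  #13 pop 7: in=[-2,3] → [-3,1] (was [-2,1]); enqueue [0,4]
  #14 pop 2: in=[-3,3] → [-1,3] (was [0,3]); enqueue [5]
  #15 pop 3: in=[-3,3] → [2,3] (no change)
  #16 pop 1: in=[-3,3] → [-3,3] (no change)
  #17 pop 0: in=[-3,3] → [-2,3] (no change)
  #18 pop 4: in=[-3,3] → [-3,3] (no change)
  #19 pop 5: in=[-3,3] → [-1,3] (no change)

Fixpoint:
  val[0] = [-2,3]
  val[1] = [-3,3]
  val[2] = [-1,3]
  val[3] = [2,3]
  val[4] = [-3,3]
  val[5] = [-1,3]
  val[6] = [1,1]
  val[7] = [-3,1]

[-3,1]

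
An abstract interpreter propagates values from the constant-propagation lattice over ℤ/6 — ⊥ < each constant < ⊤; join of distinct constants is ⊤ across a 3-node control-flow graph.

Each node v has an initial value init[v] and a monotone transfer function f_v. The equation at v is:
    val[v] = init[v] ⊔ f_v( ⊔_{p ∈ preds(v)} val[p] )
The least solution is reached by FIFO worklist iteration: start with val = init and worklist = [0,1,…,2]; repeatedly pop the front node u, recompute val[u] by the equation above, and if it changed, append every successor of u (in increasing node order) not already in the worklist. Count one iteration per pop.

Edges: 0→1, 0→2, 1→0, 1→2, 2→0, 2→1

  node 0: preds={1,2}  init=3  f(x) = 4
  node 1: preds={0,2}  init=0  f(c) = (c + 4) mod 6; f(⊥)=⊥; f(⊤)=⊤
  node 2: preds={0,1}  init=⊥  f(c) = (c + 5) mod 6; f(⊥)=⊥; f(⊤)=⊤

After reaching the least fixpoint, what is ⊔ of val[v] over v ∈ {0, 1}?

⊤

Iteration log — 5 steps:
  step 1. node 0  ⊔preds=0  new=⊤  old=3  +wl: 
  step 2. node 1  ⊔preds=⊤  new=⊤  old=0  +wl: 0
  step 3. node 2  ⊔preds=⊤  new=⊤  old=⊥  +wl: 1
  step 4. node 0  ⊔preds=⊤  new=⊤  stable
  step 5. node 1  ⊔preds=⊤  new=⊤  stable

Least fixpoint reached:
  node 0: ⊤
  node 1: ⊤
  node 2: ⊤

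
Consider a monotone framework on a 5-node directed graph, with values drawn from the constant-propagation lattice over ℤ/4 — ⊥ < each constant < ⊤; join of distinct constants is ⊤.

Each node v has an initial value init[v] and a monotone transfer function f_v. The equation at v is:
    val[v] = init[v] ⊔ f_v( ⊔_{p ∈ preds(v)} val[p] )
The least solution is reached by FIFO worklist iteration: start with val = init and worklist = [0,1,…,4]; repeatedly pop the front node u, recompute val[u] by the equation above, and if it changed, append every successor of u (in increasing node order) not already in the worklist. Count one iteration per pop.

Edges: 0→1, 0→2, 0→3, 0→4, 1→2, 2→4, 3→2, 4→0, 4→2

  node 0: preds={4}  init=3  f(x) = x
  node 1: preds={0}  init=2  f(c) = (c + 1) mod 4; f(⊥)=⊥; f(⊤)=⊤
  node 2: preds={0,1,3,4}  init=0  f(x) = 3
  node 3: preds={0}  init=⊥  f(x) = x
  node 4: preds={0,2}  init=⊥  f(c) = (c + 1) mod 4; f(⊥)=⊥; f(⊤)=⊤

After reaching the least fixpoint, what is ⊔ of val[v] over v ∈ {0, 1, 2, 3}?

Worklist (12 pops):
  #1 pop 0: in=⊥ → 3 (no change)
  #2 pop 1: in=3 → ⊤ (was 2); enqueue []
  #3 pop 2: in=⊤ → ⊤ (was 0); enqueue []
  #4 pop 3: in=3 → 3 (was ⊥); enqueue [2]
  #5 pop 4: in=⊤ → ⊤ (was ⊥); enqueue [0]
  #6 pop 2: in=⊤ → ⊤ (no change)
  #7 pop 0: in=⊤ → ⊤ (was 3); enqueue [1,2,3,4]
  #8 pop 1: in=⊤ → ⊤ (no change)
  #9 pop 2: in=⊤ → ⊤ (no change)
  #10 pop 3: in=⊤ → ⊤ (was 3); enqueue [2]
  #11 pop 4: in=⊤ → ⊤ (no change)
  #12 pop 2: in=⊤ → ⊤ (no change)

Fixpoint:
  val[0] = ⊤
  val[1] = ⊤
  val[2] = ⊤
  val[3] = ⊤
  val[4] = ⊤

⊤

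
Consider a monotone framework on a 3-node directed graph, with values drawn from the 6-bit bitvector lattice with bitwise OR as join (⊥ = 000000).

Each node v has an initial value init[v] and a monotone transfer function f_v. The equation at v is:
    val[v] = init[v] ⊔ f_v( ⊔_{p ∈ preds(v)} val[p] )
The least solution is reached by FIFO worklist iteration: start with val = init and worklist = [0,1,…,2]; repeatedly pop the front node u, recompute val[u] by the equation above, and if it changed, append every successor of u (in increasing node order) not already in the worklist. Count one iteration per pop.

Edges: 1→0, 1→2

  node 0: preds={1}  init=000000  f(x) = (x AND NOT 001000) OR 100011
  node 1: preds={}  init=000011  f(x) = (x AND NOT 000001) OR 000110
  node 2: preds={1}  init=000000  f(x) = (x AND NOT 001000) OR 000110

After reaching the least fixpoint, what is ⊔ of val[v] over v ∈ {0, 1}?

100111

Iteration log — 4 steps:
  step 1. node 0  ⊔preds=000011  new=100011  old=000000  +wl: 
  step 2. node 1  ⊔preds=000000  new=000111  old=000011  +wl: 0
  step 3. node 2  ⊔preds=000111  new=000111  old=000000  +wl: 
  step 4. node 0  ⊔preds=000111  new=100111  old=100011  +wl: 

Least fixpoint reached:
  node 0: 100111
  node 1: 000111
  node 2: 000111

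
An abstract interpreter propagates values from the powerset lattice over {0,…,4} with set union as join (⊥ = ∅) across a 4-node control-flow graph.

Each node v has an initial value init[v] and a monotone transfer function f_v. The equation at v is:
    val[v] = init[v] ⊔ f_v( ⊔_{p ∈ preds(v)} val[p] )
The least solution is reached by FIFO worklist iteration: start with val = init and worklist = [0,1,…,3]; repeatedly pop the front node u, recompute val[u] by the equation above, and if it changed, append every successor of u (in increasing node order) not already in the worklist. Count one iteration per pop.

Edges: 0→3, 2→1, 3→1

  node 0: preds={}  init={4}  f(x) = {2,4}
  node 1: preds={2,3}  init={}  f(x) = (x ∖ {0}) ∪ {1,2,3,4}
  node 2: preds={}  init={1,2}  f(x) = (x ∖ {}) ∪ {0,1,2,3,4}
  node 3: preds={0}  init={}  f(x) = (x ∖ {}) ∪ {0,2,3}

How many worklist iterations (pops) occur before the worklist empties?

5

Worklist (5 pops):
  #1 pop 0: in={} → {2,4} (was {4}); enqueue []
  #2 pop 1: in={1,2} → {1,2,3,4} (was {}); enqueue []
  #3 pop 2: in={} → {0,1,2,3,4} (was {1,2}); enqueue [1]
  #4 pop 3: in={2,4} → {0,2,3,4} (was {}); enqueue []
  #5 pop 1: in={0,1,2,3,4} → {1,2,3,4} (no change)

Fixpoint:
  val[0] = {2,4}
  val[1] = {1,2,3,4}
  val[2] = {0,1,2,3,4}
  val[3] = {0,2,3,4}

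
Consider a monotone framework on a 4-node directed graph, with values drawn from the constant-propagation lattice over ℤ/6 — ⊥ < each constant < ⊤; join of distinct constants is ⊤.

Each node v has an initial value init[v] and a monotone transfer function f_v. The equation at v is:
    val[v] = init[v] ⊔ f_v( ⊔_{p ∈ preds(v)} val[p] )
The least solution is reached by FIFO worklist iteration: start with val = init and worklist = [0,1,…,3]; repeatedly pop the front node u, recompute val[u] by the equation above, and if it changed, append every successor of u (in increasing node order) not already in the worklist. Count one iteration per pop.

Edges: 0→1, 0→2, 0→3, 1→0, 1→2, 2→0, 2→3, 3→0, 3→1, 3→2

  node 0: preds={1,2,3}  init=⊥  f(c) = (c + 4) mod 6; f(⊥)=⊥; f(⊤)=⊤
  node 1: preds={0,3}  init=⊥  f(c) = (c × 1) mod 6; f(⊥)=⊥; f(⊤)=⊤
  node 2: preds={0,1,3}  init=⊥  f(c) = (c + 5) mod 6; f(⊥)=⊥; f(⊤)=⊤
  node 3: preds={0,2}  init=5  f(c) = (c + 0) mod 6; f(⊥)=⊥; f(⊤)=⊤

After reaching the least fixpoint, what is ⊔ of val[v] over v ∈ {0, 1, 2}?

Trace (8 dequeues):
  [1] u=0 | in 5 | out 3 | prev ⊥ | push {}
  [2] u=1 | in ⊤ | out ⊤ | prev ⊥ | push {0}
  [3] u=2 | in ⊤ | out ⊤ | prev ⊥ | push {}
  [4] u=3 | in ⊤ | out ⊤ | prev 5 | push {1,2}
  [5] u=0 | in ⊤ | out ⊤ | prev 3 | push {3}
  [6] u=1 | in ⊤ | out ⊤ | ==
  [7] u=2 | in ⊤ | out ⊤ | ==
  [8] u=3 | in ⊤ | out ⊤ | ==

Converged values:
  [0] ⊤
  [1] ⊤
  [2] ⊤
  [3] ⊤

⊤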